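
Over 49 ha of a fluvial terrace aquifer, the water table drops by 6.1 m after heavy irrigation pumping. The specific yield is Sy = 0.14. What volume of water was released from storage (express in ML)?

ΔV ≈ 418 ML

A = 49 ha = 4.9 × 10^5 m²
ΔV = Sy × A × Δh = 0.14 × 4.9 × 10^5 m² × 6.1 m = 4.185 × 10^5 m³
ΔV = 4.185 × 10^5 m³ = 418.5 ML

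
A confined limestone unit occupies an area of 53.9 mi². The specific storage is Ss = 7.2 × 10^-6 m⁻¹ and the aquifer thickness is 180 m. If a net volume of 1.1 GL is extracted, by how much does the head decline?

S = Ss × b = 7.2 × 10^-6 m⁻¹ × 180 m = 1.296 × 10^-3
A = 53.9 mi² = 1.396 × 10^8 m²
ΔV = 1.1 GL = 1.1 × 10^6 m³
Δh = ΔV / (S × A) = 1.1 × 10^6 m³ / (0.001296 × 1.396 × 10^8 m²) = 6.08 m

Δh ≈ 6.08 m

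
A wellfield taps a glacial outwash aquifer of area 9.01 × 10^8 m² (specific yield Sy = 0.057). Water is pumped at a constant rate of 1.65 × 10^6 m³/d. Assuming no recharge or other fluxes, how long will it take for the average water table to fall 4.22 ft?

t ≈ 40 days

Δh = 4.22 ft = 1.286 m
ΔV = Sy × A × Δh = 0.057 × 9.01 × 10^8 × 1.286 = 6.606 × 10^7 m³
t = ΔV / Q = 6.606 × 10^7 m³ / 1.65 × 10^6 m³/d = 40.04 d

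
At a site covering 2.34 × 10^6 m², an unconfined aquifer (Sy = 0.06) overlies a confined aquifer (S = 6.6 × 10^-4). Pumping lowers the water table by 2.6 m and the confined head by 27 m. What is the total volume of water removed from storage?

Unconfined: ΔV_u = Sy × A × Δh_u = 0.06 × 2.34 × 10^6 × 2.6 = 3.65 × 10^5 m³
Confined: ΔV_c = S × A × Δh_c = 6.6 × 10^-4 × 2.34 × 10^6 × 27 = 41700 m³
Total ΔV = 3.65 × 10^5 + 41700 = 4.067 × 10^5 m³

ΔV ≈ 4.07 × 10^5 m³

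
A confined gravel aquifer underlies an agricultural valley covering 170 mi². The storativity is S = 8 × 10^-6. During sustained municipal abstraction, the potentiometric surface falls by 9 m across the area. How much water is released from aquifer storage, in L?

ΔV ≈ 3.17 × 10^7 L

A = 170 mi² = 4.403 × 10^8 m²
ΔV = S × A × Δh = 8 × 10^-6 × 4.403 × 10^8 m² × 9 m = 31700 m³
ΔV = 31700 m³ = 3.17 × 10^7 L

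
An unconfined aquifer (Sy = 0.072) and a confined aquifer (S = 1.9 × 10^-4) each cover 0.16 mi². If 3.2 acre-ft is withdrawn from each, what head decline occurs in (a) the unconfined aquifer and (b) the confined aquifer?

A = 0.16 mi² = 4.144 × 10^5 m²
ΔV = 3.2 acre-ft = 3947 m³
Unconfined: Δh_u = ΔV/(Sy·A) = 3947/(0.072 × 4.144 × 10^5) = 0.1323 m
Confined: Δh_c = ΔV/(S·A) = 3947/(1.9 × 10^-4 × 4.144 × 10^5) = 50.13 m

Δh_u ≈ 0.132 m; Δh_c ≈ 50.1 m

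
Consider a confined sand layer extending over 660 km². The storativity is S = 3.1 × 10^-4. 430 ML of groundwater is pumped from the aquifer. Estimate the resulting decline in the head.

Δh ≈ 2.1 m

A = 660 km² = 6.6 × 10^8 m²
ΔV = 430 ML = 4.3 × 10^5 m³
Δh = ΔV / (S × A) = 4.3 × 10^5 m³ / (3.1 × 10^-4 × 6.6 × 10^8 m²) = 2.102 m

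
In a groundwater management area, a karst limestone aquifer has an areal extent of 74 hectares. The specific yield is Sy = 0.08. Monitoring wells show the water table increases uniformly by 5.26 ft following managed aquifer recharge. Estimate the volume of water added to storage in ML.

A = 74 hectares = 7.4 × 10^5 m²
Δh = 5.26 ft = 1.603 m
ΔV = Sy × A × Δh = 0.08 × 7.4 × 10^5 m² × 1.603 m = 94910 m³
ΔV = 94910 m³ = 94.91 ML

ΔV ≈ 94.9 ML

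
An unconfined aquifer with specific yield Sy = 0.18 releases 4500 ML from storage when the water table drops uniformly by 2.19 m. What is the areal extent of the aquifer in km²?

ΔV = 4500 ML = 4.5 × 10^6 m³
A = ΔV / (Sy × Δh) = 4.5 × 10^6 / (0.18 × 2.19) = 1.142 × 10^7 m²
A = 1.142 × 10^7 m² = 11.42 km²

A ≈ 11.4 km²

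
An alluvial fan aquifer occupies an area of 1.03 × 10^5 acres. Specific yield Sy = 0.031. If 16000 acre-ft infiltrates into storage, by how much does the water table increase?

A = 1.03 × 10^5 acres = 4.168 × 10^8 m²
ΔV = 16000 acre-ft = 1.974 × 10^7 m³
Δh = ΔV / (Sy × A) = 1.974 × 10^7 m³ / (0.031 × 4.168 × 10^8 m²) = 1.527 m

Δh ≈ 1.53 m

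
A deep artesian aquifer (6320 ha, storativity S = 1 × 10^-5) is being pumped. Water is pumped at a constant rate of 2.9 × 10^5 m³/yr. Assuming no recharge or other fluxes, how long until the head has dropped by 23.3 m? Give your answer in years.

A = 6320 ha = 6.32 × 10^7 m²
ΔV = S × A × Δh = 1 × 10^-5 × 6.32 × 10^7 × 23.3 = 14730 m³
Q = 2.9 × 10^5 m³/yr = 794.5 m³/d
t = ΔV / Q = 14730 m³ / 794.5 m³/d = 18.53 d
t = 18.53 d ≈ 0.05078 years

t ≈ 0.0508 years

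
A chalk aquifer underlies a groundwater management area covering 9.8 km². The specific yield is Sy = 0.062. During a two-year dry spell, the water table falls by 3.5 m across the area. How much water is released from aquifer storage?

A = 9.8 km² = 9.8 × 10^6 m²
ΔV = Sy × A × Δh = 0.062 × 9.8 × 10^6 m² × 3.5 m = 2.127 × 10^6 m³

ΔV ≈ 2.13 × 10^6 m³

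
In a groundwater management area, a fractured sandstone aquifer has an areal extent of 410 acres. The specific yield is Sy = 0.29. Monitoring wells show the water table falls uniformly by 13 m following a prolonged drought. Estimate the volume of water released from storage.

ΔV ≈ 6.26 × 10^6 m³

A = 410 acres = 1.659 × 10^6 m²
ΔV = Sy × A × Δh = 0.29 × 1.659 × 10^6 m² × 13 m = 6.255 × 10^6 m³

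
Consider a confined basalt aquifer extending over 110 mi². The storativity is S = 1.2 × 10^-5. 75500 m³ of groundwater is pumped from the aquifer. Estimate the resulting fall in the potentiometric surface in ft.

A = 110 mi² = 2.849 × 10^8 m²
Δh = ΔV / (S × A) = 75500 m³ / (1.2 × 10^-5 × 2.849 × 10^8 m²) = 22.08 m
Δh = 22.08 m = 72.45 ft

Δh ≈ 72.5 ft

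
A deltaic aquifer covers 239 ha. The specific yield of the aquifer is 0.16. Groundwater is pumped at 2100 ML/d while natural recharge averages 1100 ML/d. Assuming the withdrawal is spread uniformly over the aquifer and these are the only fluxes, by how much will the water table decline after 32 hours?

Δh ≈ 3.49 m

A = 239 ha = 2.39 × 10^6 m²
Net abstraction = 2100 − 1100 = 1000 ML/d
Q_net = 1000 ML/d = 1 × 10^6 m³/d
t = 32 hours = 1.333 d
ΔV = Q × t = 1 × 10^6 m³/d × 1.333 d = 1.333 × 10^6 m³
Δh = ΔV / (Sy × A) = 1.333 × 10^6 / (0.16 × 2.39 × 10^6) = 3.487 m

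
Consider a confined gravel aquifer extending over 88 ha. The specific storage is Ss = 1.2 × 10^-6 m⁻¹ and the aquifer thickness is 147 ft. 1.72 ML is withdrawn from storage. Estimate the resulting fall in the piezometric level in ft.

Δh ≈ 119 ft

b = 147 ft = 44.81 m
S = Ss × b = 1.2 × 10^-6 m⁻¹ × 44.81 m = 5.377 × 10^-5
A = 88 ha = 8.8 × 10^5 m²
ΔV = 1.72 ML = 1720 m³
Δh = ΔV / (S × A) = 1720 m³ / (5.377 × 10^-5 × 8.8 × 10^5 m²) = 36.35 m
Δh = 36.35 m = 119.3 ft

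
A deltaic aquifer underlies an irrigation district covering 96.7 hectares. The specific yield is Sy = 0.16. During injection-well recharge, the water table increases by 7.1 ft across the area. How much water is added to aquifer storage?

A = 96.7 hectares = 9.67 × 10^5 m²
Δh = 7.1 ft = 2.164 m
ΔV = Sy × A × Δh = 0.16 × 9.67 × 10^5 m² × 2.164 m = 3.348 × 10^5 m³

ΔV ≈ 3.35 × 10^5 m³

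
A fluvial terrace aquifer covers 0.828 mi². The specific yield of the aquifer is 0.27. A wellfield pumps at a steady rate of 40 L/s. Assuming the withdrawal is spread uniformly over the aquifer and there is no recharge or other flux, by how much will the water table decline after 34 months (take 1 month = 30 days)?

Δh ≈ 6.09 m

A = 0.828 mi² = 2.145 × 10^6 m²
Q = 40 L/s = 3456 m³/d
t = 34 months = 1020 d
ΔV = Q × t = 3456 m³/d × 1020 d = 3.525 × 10^6 m³
Δh = ΔV / (Sy × A) = 3.525 × 10^6 / (0.27 × 2.145 × 10^6) = 6.088 m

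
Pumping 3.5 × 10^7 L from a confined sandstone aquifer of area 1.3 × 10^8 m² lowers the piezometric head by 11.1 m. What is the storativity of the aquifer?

ΔV = 3.5 × 10^7 L = 35000 m³
S = ΔV / (A × Δh) = 35000 m³ / (1.3 × 10^8 m² × 11.1 m) = 2.426 × 10^-5

S ≈ 2.4 × 10^-5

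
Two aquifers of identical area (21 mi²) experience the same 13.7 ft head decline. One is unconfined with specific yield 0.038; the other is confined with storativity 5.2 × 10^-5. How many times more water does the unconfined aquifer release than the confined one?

ΔV_u / ΔV_c ≈ 731

A = 21 mi² = 5.439 × 10^7 m²
Δh = 13.7 ft = 4.176 m
Unconfined: ΔV_u = Sy × A × Δh = 0.038 × 5.439 × 10^7 × 4.176 = 8.631 × 10^6 m³
Confined: ΔV_c = S × A × Δh = 5.2 × 10^-5 × 5.439 × 10^7 × 4.176 = 11810 m³
Ratio = ΔV_u / ΔV_c = Sy / S = 0.038 / 5.2 × 10^-5 = 730.8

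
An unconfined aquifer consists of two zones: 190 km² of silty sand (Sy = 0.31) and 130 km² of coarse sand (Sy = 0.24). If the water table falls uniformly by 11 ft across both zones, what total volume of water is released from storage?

A₁ = 190 km² = 1.9 × 10^8 m²; A₂ = 130 km² = 1.3 × 10^8 m²
Δh = 11 ft = 3.353 m
ΔV₁ = 0.31 × 1.9 × 10^8 × 3.353 = 1.975 × 10^8 m³
ΔV₂ = 0.24 × 1.3 × 10^8 × 3.353 = 1.046 × 10^8 m³
ΔV = ΔV₁ + ΔV₂ = 3.021 × 10^8 m³

ΔV ≈ 3.02 × 10^8 m³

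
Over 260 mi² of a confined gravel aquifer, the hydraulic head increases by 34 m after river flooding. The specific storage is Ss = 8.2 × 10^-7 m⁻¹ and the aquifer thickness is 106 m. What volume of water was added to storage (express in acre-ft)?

S = Ss × b = 8.2 × 10^-7 m⁻¹ × 106 m = 8.692 × 10^-5
A = 260 mi² = 6.734 × 10^8 m²
ΔV = S × A × Δh = 8.692 × 10^-5 × 6.734 × 10^8 m² × 34 m = 1.99 × 10^6 m³
ΔV = 1.99 × 10^6 m³ = 1613 acre-ft

ΔV ≈ 1610 acre-ft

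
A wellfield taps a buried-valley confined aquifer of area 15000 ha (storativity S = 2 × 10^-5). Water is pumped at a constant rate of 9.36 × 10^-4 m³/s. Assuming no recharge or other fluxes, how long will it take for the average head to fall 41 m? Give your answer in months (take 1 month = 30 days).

t ≈ 50.7 months

A = 15000 ha = 1.5 × 10^8 m²
ΔV = S × A × Δh = 2 × 10^-5 × 1.5 × 10^8 × 41 = 1.23 × 10^5 m³
Q = 9.36 × 10^-4 m³/s = 80.87 m³/d
t = ΔV / Q = 1.23 × 10^5 m³ / 80.87 m³/d = 1521 d
t = 1521 d ≈ 50.7 months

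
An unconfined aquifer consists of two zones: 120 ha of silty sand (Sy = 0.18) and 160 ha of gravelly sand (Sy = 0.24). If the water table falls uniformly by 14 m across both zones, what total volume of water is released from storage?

A₁ = 120 ha = 1.2 × 10^6 m²; A₂ = 160 ha = 1.6 × 10^6 m²
ΔV₁ = 0.18 × 1.2 × 10^6 × 14 = 3.024 × 10^6 m³
ΔV₂ = 0.24 × 1.6 × 10^6 × 14 = 5.376 × 10^6 m³
ΔV = ΔV₁ + ΔV₂ = 8.4 × 10^6 m³

ΔV ≈ 8.4 × 10^6 m³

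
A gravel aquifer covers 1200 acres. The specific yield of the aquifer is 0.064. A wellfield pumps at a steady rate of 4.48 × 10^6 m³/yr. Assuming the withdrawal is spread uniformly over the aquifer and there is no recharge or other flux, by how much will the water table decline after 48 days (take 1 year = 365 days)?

Δh ≈ 1.9 m

A = 1200 acres = 4.856 × 10^6 m²
Q = 4.48 × 10^6 m³/yr = 12270 m³/d
ΔV = Q × t = 12270 m³/d × 48 d = 5.892 × 10^5 m³
Δh = ΔV / (Sy × A) = 5.892 × 10^5 / (0.064 × 4.856 × 10^6) = 1.896 m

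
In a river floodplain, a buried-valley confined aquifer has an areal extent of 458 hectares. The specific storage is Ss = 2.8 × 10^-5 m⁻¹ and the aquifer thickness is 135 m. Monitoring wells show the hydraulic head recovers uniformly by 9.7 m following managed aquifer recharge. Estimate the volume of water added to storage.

ΔV ≈ 1.68 × 10^5 m³

S = Ss × b = 2.8 × 10^-5 m⁻¹ × 135 m = 3.78 × 10^-3
A = 458 hectares = 4.58 × 10^6 m²
ΔV = S × A × Δh = 0.00378 × 4.58 × 10^6 m² × 9.7 m = 1.679 × 10^5 m³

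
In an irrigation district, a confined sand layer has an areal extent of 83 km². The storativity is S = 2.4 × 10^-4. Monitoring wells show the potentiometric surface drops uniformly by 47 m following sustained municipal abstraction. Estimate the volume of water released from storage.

ΔV ≈ 9.36 × 10^5 m³

A = 83 km² = 8.3 × 10^7 m²
ΔV = S × A × Δh = 2.4 × 10^-4 × 8.3 × 10^7 m² × 47 m = 9.362 × 10^5 m³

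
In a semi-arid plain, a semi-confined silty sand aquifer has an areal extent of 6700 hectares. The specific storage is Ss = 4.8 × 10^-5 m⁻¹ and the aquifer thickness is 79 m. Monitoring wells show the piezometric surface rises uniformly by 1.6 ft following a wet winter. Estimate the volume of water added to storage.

S = Ss × b = 4.8 × 10^-5 m⁻¹ × 79 m = 3.792 × 10^-3
A = 6700 hectares = 6.7 × 10^7 m²
Δh = 1.6 ft = 0.4877 m
ΔV = S × A × Δh = 0.003792 × 6.7 × 10^7 m² × 0.4877 m = 1.239 × 10^5 m³

ΔV ≈ 1.24 × 10^5 m³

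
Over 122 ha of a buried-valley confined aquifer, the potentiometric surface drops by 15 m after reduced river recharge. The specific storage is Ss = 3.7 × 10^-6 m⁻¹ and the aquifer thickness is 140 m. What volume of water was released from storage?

ΔV ≈ 9480 m³

S = Ss × b = 3.7 × 10^-6 m⁻¹ × 140 m = 5.18 × 10^-4
A = 122 ha = 1.22 × 10^6 m²
ΔV = S × A × Δh = 5.18 × 10^-4 × 1.22 × 10^6 m² × 15 m = 9479 m³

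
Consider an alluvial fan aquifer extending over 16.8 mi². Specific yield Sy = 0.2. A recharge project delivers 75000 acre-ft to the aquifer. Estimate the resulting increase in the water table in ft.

Δh ≈ 34.9 ft

A = 16.8 mi² = 4.351 × 10^7 m²
ΔV = 75000 acre-ft = 9.251 × 10^7 m³
Δh = ΔV / (Sy × A) = 9.251 × 10^7 m³ / (0.2 × 4.351 × 10^7 m²) = 10.63 m
Δh = 10.63 m = 34.88 ft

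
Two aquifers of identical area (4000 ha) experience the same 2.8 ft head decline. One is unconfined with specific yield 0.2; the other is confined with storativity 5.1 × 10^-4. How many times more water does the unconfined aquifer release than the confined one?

ΔV_u / ΔV_c ≈ 392

A = 4000 ha = 4 × 10^7 m²
Δh = 2.8 ft = 0.8534 m
Unconfined: ΔV_u = Sy × A × Δh = 0.2 × 4 × 10^7 × 0.8534 = 6.828 × 10^6 m³
Confined: ΔV_c = S × A × Δh = 5.1 × 10^-4 × 4 × 10^7 × 0.8534 = 17410 m³
Ratio = ΔV_u / ΔV_c = Sy / S = 0.2 / 5.1 × 10^-4 = 392.2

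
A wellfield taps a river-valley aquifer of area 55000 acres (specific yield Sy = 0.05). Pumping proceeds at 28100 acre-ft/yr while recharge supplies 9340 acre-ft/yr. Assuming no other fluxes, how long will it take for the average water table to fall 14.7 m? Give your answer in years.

t ≈ 7.07 years

A = 55000 acres = 2.226 × 10^8 m²
ΔV = Sy × A × Δh = 0.05 × 2.226 × 10^8 × 14.7 = 1.636 × 10^8 m³
Net withdrawal = 28100 − 9340 = 18760 acre-ft/yr = 63400 m³/d
t = ΔV / Q = 1.636 × 10^8 m³ / 63400 m³/d = 2580 d
t = 2580 d ≈ 7.07 years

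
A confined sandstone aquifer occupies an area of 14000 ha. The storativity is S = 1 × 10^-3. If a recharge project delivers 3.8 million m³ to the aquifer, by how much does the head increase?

Δh ≈ 27.1 m

A = 14000 ha = 1.4 × 10^8 m²
ΔV = 3.8 million m³ = 3.8 × 10^6 m³
Δh = ΔV / (S × A) = 3.8 × 10^6 m³ / (0.001 × 1.4 × 10^8 m²) = 27.14 m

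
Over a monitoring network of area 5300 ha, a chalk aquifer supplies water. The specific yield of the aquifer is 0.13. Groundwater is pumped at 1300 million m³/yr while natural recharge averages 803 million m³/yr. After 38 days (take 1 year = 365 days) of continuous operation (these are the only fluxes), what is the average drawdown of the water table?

A = 5300 ha = 5.3 × 10^7 m²
Net abstraction = 1300 − 803 = 497 million m³/yr
Q_net = 497 million m³/yr = 1.362 × 10^6 m³/d
ΔV = Q × t = 1.362 × 10^6 m³/d × 38 d = 5.174 × 10^7 m³
Δh = ΔV / (Sy × A) = 5.174 × 10^7 / (0.13 × 5.3 × 10^7) = 7.51 m

Δh ≈ 7.51 m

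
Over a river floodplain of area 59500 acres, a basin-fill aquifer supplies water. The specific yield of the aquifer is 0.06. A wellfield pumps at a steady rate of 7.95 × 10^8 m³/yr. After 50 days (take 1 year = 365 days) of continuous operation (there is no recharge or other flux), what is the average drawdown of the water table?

A = 59500 acres = 2.408 × 10^8 m²
Q = 7.95 × 10^8 m³/yr = 2.178 × 10^6 m³/d
ΔV = Q × t = 2.178 × 10^6 m³/d × 50 d = 1.089 × 10^8 m³
Δh = ΔV / (Sy × A) = 1.089 × 10^8 / (0.06 × 2.408 × 10^8) = 7.538 m

Δh ≈ 7.54 m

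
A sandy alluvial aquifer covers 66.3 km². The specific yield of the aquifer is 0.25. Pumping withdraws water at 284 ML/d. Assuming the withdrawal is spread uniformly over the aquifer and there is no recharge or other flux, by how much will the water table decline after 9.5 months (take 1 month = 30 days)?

Δh ≈ 4.88 m

A = 66.3 km² = 6.63 × 10^7 m²
Q = 284 ML/d = 2.84 × 10^5 m³/d
t = 9.5 months = 285 d
ΔV = Q × t = 2.84 × 10^5 m³/d × 285 d = 8.094 × 10^7 m³
Δh = ΔV / (Sy × A) = 8.094 × 10^7 / (0.25 × 6.63 × 10^7) = 4.883 m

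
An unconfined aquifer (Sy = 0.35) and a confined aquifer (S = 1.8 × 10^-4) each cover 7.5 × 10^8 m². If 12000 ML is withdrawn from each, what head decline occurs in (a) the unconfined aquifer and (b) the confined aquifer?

Δh_u ≈ 0.0457 m; Δh_c ≈ 88.9 m

ΔV = 12000 ML = 1.2 × 10^7 m³
Unconfined: Δh_u = ΔV/(Sy·A) = 1.2 × 10^7/(0.35 × 7.5 × 10^8) = 0.04571 m
Confined: Δh_c = ΔV/(S·A) = 1.2 × 10^7/(1.8 × 10^-4 × 7.5 × 10^8) = 88.89 m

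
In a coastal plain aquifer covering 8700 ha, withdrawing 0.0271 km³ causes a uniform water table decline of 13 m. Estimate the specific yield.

A = 8700 ha = 8.7 × 10^7 m²
ΔV = 0.0271 km³ = 2.71 × 10^7 m³
Sy = ΔV / (A × Δh) = 2.71 × 10^7 m³ / (8.7 × 10^7 m² × 13 m) = 0.02396

Sy ≈ 0.024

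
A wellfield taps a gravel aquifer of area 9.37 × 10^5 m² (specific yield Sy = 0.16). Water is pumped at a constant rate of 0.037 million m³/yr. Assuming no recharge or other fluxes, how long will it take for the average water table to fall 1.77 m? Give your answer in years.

ΔV = Sy × A × Δh = 0.16 × 9.37 × 10^5 × 1.77 = 2.654 × 10^5 m³
Q = 0.037 million m³/yr = 101.4 m³/d
t = ΔV / Q = 2.654 × 10^5 m³ / 101.4 m³/d = 2618 d
t = 2618 d ≈ 7.172 years

t ≈ 7.17 years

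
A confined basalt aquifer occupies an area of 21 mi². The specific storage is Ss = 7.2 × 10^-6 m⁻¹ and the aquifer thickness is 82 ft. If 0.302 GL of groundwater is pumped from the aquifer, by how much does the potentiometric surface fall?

b = 82 ft = 24.99 m
S = Ss × b = 7.2 × 10^-6 m⁻¹ × 24.99 m = 1.8 × 10^-4
A = 21 mi² = 5.439 × 10^7 m²
ΔV = 0.302 GL = 3.02 × 10^5 m³
Δh = ΔV / (S × A) = 3.02 × 10^5 m³ / (1.8 × 10^-4 × 5.439 × 10^7 m²) = 30.86 m

Δh ≈ 30.9 m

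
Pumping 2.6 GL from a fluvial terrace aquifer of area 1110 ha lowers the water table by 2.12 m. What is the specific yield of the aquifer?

Sy ≈ 0.11

A = 1110 ha = 1.11 × 10^7 m²
ΔV = 2.6 GL = 2.6 × 10^6 m³
Sy = ΔV / (A × Δh) = 2.6 × 10^6 m³ / (1.11 × 10^7 m² × 2.12 m) = 0.1105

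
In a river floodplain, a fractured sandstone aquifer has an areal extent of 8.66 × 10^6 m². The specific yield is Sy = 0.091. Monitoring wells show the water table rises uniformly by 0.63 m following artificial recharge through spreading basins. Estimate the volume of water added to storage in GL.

ΔV = Sy × A × Δh = 0.091 × 8.66 × 10^6 m² × 0.63 m = 4.965 × 10^5 m³
ΔV = 4.965 × 10^5 m³ = 0.4965 GL

ΔV ≈ 0.496 GL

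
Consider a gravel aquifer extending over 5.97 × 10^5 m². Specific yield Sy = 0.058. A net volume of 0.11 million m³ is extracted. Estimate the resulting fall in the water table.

Δh ≈ 3.18 m

ΔV = 0.11 million m³ = 1.1 × 10^5 m³
Δh = ΔV / (Sy × A) = 1.1 × 10^5 m³ / (0.058 × 5.97 × 10^5 m²) = 3.177 m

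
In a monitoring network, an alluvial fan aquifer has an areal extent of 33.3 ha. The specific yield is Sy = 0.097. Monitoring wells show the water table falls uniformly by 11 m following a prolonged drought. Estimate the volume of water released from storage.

A = 33.3 ha = 3.33 × 10^5 m²
ΔV = Sy × A × Δh = 0.097 × 3.33 × 10^5 m² × 11 m = 3.553 × 10^5 m³

ΔV ≈ 3.55 × 10^5 m³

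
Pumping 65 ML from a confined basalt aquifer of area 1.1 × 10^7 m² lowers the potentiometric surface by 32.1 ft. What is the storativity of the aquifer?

Δh = 32.1 ft = 9.784 m
ΔV = 65 ML = 65000 m³
S = ΔV / (A × Δh) = 65000 m³ / (1.1 × 10^7 m² × 9.784 m) = 6.039 × 10^-4

S ≈ 6 × 10^-4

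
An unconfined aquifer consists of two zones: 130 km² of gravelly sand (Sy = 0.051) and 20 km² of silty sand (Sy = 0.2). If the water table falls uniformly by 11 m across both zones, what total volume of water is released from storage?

A₁ = 130 km² = 1.3 × 10^8 m²; A₂ = 20 km² = 2 × 10^7 m²
ΔV₁ = 0.051 × 1.3 × 10^8 × 11 = 7.293 × 10^7 m³
ΔV₂ = 0.2 × 2 × 10^7 × 11 = 4.4 × 10^7 m³
ΔV = ΔV₁ + ΔV₂ = 1.169 × 10^8 m³

ΔV ≈ 1.17 × 10^8 m³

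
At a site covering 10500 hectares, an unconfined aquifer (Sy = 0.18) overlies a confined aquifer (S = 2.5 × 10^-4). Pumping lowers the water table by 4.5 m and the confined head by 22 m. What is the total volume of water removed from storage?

A = 10500 hectares = 1.05 × 10^8 m²
Unconfined: ΔV_u = Sy × A × Δh_u = 0.18 × 1.05 × 10^8 × 4.5 = 8.505 × 10^7 m³
Confined: ΔV_c = S × A × Δh_c = 2.5 × 10^-4 × 1.05 × 10^8 × 22 = 5.775 × 10^5 m³
Total ΔV = 8.505 × 10^7 + 5.775 × 10^5 = 8.563 × 10^7 m³

ΔV ≈ 8.56 × 10^7 m³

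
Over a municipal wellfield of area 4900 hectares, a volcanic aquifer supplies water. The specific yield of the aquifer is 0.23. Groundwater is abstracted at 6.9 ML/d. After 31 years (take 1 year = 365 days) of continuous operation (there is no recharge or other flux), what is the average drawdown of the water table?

A = 4900 hectares = 4.9 × 10^7 m²
Q = 6.9 ML/d = 6900 m³/d
t = 31 years = 11320 d
ΔV = Q × t = 6900 m³/d × 11320 d = 7.807 × 10^7 m³
Δh = ΔV / (Sy × A) = 7.807 × 10^7 / (0.23 × 4.9 × 10^7) = 6.928 m

Δh ≈ 6.93 m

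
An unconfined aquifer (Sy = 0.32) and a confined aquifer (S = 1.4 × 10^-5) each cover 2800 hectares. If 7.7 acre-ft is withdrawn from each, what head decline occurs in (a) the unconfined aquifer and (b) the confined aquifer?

Δh_u ≈ 0.00106 m; Δh_c ≈ 24.2 m

A = 2800 hectares = 2.8 × 10^7 m²
ΔV = 7.7 acre-ft = 9498 m³
Unconfined: Δh_u = ΔV/(Sy·A) = 9498/(0.32 × 2.8 × 10^7) = 0.00106 m
Confined: Δh_c = ΔV/(S·A) = 9498/(1.4 × 10^-5 × 2.8 × 10^7) = 24.23 m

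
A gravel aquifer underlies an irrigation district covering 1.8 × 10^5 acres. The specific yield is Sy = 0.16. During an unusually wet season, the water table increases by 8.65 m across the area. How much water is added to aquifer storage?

ΔV ≈ 1.01 × 10^9 m³

A = 1.8 × 10^5 acres = 7.284 × 10^8 m²
ΔV = Sy × A × Δh = 0.16 × 7.284 × 10^8 m² × 8.65 m = 1.008 × 10^9 m³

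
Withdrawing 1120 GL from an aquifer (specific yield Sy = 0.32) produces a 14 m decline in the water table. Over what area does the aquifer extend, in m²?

A ≈ 2.5 × 10^8 m²

ΔV = 1120 GL = 1.12 × 10^9 m³
A = ΔV / (Sy × Δh) = 1.12 × 10^9 / (0.32 × 14) = 2.5 × 10^8 m²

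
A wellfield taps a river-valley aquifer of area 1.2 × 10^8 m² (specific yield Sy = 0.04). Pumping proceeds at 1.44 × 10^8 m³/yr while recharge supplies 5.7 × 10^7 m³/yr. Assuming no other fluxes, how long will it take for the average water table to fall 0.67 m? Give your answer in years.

ΔV = Sy × A × Δh = 0.04 × 1.2 × 10^8 × 0.67 = 3.216 × 10^6 m³
Net withdrawal = 1.44 × 10^8 − 5.7 × 10^7 = 8.7 × 10^7 m³/yr = 2.384 × 10^5 m³/d
t = ΔV / Q = 3.216 × 10^6 m³ / 2.384 × 10^5 m³/d = 13.49 d
t = 13.49 d ≈ 0.03697 years

t ≈ 0.037 years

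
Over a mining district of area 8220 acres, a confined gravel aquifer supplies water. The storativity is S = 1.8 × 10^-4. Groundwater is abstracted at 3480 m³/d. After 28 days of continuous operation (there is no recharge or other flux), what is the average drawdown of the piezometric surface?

Δh ≈ 16.3 m

A = 8220 acres = 3.327 × 10^7 m²
ΔV = Q × t = 3480 m³/d × 28 d = 97440 m³
Δh = ΔV / (S × A) = 97440 / (1.8 × 10^-4 × 3.327 × 10^7) = 16.27 m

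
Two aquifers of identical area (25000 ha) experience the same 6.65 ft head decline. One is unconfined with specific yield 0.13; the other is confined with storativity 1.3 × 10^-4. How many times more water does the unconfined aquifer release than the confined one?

ΔV_u / ΔV_c ≈ 1000

A = 25000 ha = 2.5 × 10^8 m²
Δh = 6.65 ft = 2.027 m
Unconfined: ΔV_u = Sy × A × Δh = 0.13 × 2.5 × 10^8 × 2.027 = 6.587 × 10^7 m³
Confined: ΔV_c = S × A × Δh = 1.3 × 10^-4 × 2.5 × 10^8 × 2.027 = 65870 m³
Ratio = ΔV_u / ΔV_c = Sy / S = 0.13 / 1.3 × 10^-4 = 1000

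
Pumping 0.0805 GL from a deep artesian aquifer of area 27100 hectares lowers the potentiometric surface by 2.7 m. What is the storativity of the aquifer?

A = 27100 hectares = 2.71 × 10^8 m²
ΔV = 0.0805 GL = 80500 m³
S = ΔV / (A × Δh) = 80500 m³ / (2.71 × 10^8 m² × 2.7 m) = 1.1 × 10^-4

S ≈ 1.1 × 10^-4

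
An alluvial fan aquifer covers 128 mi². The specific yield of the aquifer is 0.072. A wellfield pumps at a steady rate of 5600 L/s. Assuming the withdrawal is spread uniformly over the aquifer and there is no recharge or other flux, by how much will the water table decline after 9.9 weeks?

Δh ≈ 1.4 m

A = 128 mi² = 3.315 × 10^8 m²
Q = 5600 L/s = 4.838 × 10^5 m³/d
t = 9.9 weeks = 69.3 d
ΔV = Q × t = 4.838 × 10^5 m³/d × 69.3 d = 3.353 × 10^7 m³
Δh = ΔV / (Sy × A) = 3.353 × 10^7 / (0.072 × 3.315 × 10^8) = 1.405 m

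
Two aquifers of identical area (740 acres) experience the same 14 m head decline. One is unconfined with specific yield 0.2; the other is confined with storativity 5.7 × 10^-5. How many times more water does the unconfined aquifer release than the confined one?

ΔV_u / ΔV_c ≈ 3510

A = 740 acres = 2.995 × 10^6 m²
Unconfined: ΔV_u = Sy × A × Δh = 0.2 × 2.995 × 10^6 × 14 = 8.385 × 10^6 m³
Confined: ΔV_c = S × A × Δh = 5.7 × 10^-5 × 2.995 × 10^6 × 14 = 2390 m³
Ratio = ΔV_u / ΔV_c = Sy / S = 0.2 / 5.7 × 10^-5 = 3509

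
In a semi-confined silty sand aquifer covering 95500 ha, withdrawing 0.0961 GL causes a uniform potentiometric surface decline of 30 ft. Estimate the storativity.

A = 95500 ha = 9.55 × 10^8 m²
Δh = 30 ft = 9.144 m
ΔV = 0.0961 GL = 96100 m³
S = ΔV / (A × Δh) = 96100 m³ / (9.55 × 10^8 m² × 9.144 m) = 1.1 × 10^-5

S ≈ 1.1 × 10^-5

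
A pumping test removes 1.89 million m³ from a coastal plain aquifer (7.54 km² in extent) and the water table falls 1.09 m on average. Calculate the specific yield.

A = 7.54 km² = 7.54 × 10^6 m²
ΔV = 1.89 million m³ = 1.89 × 10^6 m³
Sy = ΔV / (A × Δh) = 1.89 × 10^6 m³ / (7.54 × 10^6 m² × 1.09 m) = 0.23

Sy ≈ 0.23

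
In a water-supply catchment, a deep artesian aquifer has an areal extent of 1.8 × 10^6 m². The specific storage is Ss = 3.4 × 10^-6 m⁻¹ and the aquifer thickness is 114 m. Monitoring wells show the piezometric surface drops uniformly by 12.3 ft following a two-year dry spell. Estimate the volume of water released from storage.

ΔV ≈ 2620 m³

S = Ss × b = 3.4 × 10^-6 m⁻¹ × 114 m = 3.876 × 10^-4
Δh = 12.3 ft = 3.749 m
ΔV = S × A × Δh = 3.876 × 10^-4 × 1.8 × 10^6 m² × 3.749 m = 2616 m³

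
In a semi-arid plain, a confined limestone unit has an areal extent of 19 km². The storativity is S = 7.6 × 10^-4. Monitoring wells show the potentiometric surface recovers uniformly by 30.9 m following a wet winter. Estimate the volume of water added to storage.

A = 19 km² = 1.9 × 10^7 m²
ΔV = S × A × Δh = 7.6 × 10^-4 × 1.9 × 10^7 m² × 30.9 m = 4.462 × 10^5 m³

ΔV ≈ 4.46 × 10^5 m³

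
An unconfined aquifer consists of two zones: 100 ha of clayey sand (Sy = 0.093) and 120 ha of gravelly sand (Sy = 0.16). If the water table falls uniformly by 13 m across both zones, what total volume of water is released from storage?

ΔV ≈ 3.71 × 10^6 m³

A₁ = 100 ha = 1 × 10^6 m²; A₂ = 120 ha = 1.2 × 10^6 m²
ΔV₁ = 0.093 × 1 × 10^6 × 13 = 1.209 × 10^6 m³
ΔV₂ = 0.16 × 1.2 × 10^6 × 13 = 2.496 × 10^6 m³
ΔV = ΔV₁ + ΔV₂ = 3.705 × 10^6 m³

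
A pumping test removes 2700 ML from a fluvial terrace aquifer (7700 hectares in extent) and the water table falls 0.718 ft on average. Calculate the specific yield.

A = 7700 hectares = 7.7 × 10^7 m²
Δh = 0.718 ft = 0.2188 m
ΔV = 2700 ML = 2.7 × 10^6 m³
Sy = ΔV / (A × Δh) = 2.7 × 10^6 m³ / (7.7 × 10^7 m² × 0.2188 m) = 0.1602

Sy ≈ 0.16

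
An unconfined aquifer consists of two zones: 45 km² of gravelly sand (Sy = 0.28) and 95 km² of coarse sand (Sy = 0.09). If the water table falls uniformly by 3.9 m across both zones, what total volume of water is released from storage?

ΔV ≈ 8.25 × 10^7 m³

A₁ = 45 km² = 4.5 × 10^7 m²; A₂ = 95 km² = 9.5 × 10^7 m²
ΔV₁ = 0.28 × 4.5 × 10^7 × 3.9 = 4.914 × 10^7 m³
ΔV₂ = 0.09 × 9.5 × 10^7 × 3.9 = 3.334 × 10^7 m³
ΔV = ΔV₁ + ΔV₂ = 8.248 × 10^7 m³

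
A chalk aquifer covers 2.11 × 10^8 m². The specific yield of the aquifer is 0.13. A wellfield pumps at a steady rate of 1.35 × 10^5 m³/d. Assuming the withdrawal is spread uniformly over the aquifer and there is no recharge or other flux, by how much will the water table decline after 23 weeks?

t = 23 weeks = 161 d
ΔV = Q × t = 1.35 × 10^5 m³/d × 161 d = 2.174 × 10^7 m³
Δh = ΔV / (Sy × A) = 2.174 × 10^7 / (0.13 × 2.11 × 10^8) = 0.7924 m

Δh ≈ 0.792 m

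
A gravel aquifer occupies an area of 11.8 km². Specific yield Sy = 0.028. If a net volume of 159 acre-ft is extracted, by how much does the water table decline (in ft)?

A = 11.8 km² = 1.18 × 10^7 m²
ΔV = 159 acre-ft = 1.961 × 10^5 m³
Δh = ΔV / (Sy × A) = 1.961 × 10^5 m³ / (0.028 × 1.18 × 10^7 m²) = 0.5936 m
Δh = 0.5936 m = 1.947 ft

Δh ≈ 1.95 ft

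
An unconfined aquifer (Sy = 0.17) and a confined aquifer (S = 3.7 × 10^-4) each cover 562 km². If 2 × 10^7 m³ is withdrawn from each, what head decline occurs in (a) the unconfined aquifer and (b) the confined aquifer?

Δh_u ≈ 0.209 m; Δh_c ≈ 96.2 m

A = 562 km² = 5.62 × 10^8 m²
Unconfined: Δh_u = ΔV/(Sy·A) = 2 × 10^7/(0.17 × 5.62 × 10^8) = 0.2093 m
Confined: Δh_c = ΔV/(S·A) = 2 × 10^7/(3.7 × 10^-4 × 5.62 × 10^8) = 96.18 m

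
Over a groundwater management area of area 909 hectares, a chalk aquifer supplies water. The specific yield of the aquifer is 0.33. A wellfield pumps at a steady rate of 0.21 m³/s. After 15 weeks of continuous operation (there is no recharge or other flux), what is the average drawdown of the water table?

Δh ≈ 0.635 m

A = 909 hectares = 9.09 × 10^6 m²
Q = 0.21 m³/s = 18140 m³/d
t = 15 weeks = 105 d
ΔV = Q × t = 18140 m³/d × 105 d = 1.905 × 10^6 m³
Δh = ΔV / (Sy × A) = 1.905 × 10^6 / (0.33 × 9.09 × 10^6) = 0.6351 m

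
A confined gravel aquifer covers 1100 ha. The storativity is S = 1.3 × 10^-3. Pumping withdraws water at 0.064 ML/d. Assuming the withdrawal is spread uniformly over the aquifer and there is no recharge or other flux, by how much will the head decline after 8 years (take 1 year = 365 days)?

A = 1100 ha = 1.1 × 10^7 m²
Q = 0.064 ML/d = 64 m³/d
t = 8 years = 2920 d
ΔV = Q × t = 64 m³/d × 2920 d = 1.869 × 10^5 m³
Δh = ΔV / (S × A) = 1.869 × 10^5 / (0.0013 × 1.1 × 10^7) = 13.07 m

Δh ≈ 13.1 m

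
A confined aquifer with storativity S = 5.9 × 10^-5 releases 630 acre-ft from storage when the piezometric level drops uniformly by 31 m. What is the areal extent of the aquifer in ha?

A ≈ 42500 ha

ΔV = 630 acre-ft = 7.771 × 10^5 m³
A = ΔV / (S × Δh) = 7.771 × 10^5 / (5.9 × 10^-5 × 31) = 4.249 × 10^8 m²
A = 4.249 × 10^8 m² = 42490 ha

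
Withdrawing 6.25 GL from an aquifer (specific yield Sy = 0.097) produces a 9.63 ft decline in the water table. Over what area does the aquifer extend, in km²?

Δh = 9.63 ft = 2.935 m
ΔV = 6.25 GL = 6.25 × 10^6 m³
A = ΔV / (Sy × Δh) = 6.25 × 10^6 / (0.097 × 2.935) = 2.195 × 10^7 m²
A = 2.195 × 10^7 m² = 21.95 km²

A ≈ 22 km²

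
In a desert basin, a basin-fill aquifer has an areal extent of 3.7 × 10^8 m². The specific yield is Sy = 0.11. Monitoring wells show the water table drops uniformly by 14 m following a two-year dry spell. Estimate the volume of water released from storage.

ΔV ≈ 5.7 × 10^8 m³

ΔV = Sy × A × Δh = 0.11 × 3.7 × 10^8 m² × 14 m = 5.698 × 10^8 m³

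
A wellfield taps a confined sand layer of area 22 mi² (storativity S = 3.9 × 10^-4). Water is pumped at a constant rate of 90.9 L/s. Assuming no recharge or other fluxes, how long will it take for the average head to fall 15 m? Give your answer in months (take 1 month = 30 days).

t ≈ 1.41 months

A = 22 mi² = 5.698 × 10^7 m²
ΔV = S × A × Δh = 3.9 × 10^-4 × 5.698 × 10^7 × 15 = 3.333 × 10^5 m³
Q = 90.9 L/s = 7854 m³/d
t = ΔV / Q = 3.333 × 10^5 m³ / 7854 m³/d = 42.44 d
t = 42.44 d ≈ 1.415 months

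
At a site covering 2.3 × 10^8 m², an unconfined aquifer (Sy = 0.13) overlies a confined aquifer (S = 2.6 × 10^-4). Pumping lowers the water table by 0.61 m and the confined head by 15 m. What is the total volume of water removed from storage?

Unconfined: ΔV_u = Sy × A × Δh_u = 0.13 × 2.3 × 10^8 × 0.61 = 1.824 × 10^7 m³
Confined: ΔV_c = S × A × Δh_c = 2.6 × 10^-4 × 2.3 × 10^8 × 15 = 8.97 × 10^5 m³
Total ΔV = 1.824 × 10^7 + 8.97 × 10^5 = 1.914 × 10^7 m³

ΔV ≈ 1.91 × 10^7 m³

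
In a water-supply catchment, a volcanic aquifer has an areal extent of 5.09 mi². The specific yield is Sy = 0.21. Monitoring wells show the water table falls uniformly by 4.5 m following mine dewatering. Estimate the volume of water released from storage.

ΔV ≈ 1.25 × 10^7 m³

A = 5.09 mi² = 1.318 × 10^7 m²
ΔV = Sy × A × Δh = 0.21 × 1.318 × 10^7 m² × 4.5 m = 1.246 × 10^7 m³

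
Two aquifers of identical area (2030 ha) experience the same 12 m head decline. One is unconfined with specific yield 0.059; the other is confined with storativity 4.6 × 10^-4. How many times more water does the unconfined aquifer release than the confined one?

A = 2030 ha = 2.03 × 10^7 m²
Unconfined: ΔV_u = Sy × A × Δh = 0.059 × 2.03 × 10^7 × 12 = 1.437 × 10^7 m³
Confined: ΔV_c = S × A × Δh = 4.6 × 10^-4 × 2.03 × 10^7 × 12 = 1.121 × 10^5 m³
Ratio = ΔV_u / ΔV_c = Sy / S = 0.059 / 4.6 × 10^-4 = 128.3

ΔV_u / ΔV_c ≈ 128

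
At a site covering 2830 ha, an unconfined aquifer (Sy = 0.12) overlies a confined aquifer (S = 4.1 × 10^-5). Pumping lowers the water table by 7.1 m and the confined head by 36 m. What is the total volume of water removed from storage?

A = 2830 ha = 2.83 × 10^7 m²
Unconfined: ΔV_u = Sy × A × Δh_u = 0.12 × 2.83 × 10^7 × 7.1 = 2.411 × 10^7 m³
Confined: ΔV_c = S × A × Δh_c = 4.1 × 10^-5 × 2.83 × 10^7 × 36 = 41770 m³
Total ΔV = 2.411 × 10^7 + 41770 = 2.415 × 10^7 m³

ΔV ≈ 2.42 × 10^7 m³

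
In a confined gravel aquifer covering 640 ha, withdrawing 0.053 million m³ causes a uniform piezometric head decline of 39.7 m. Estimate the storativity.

A = 640 ha = 6.4 × 10^6 m²
ΔV = 0.053 million m³ = 53000 m³
S = ΔV / (A × Δh) = 53000 m³ / (6.4 × 10^6 m² × 39.7 m) = 2.086 × 10^-4

S ≈ 2.1 × 10^-4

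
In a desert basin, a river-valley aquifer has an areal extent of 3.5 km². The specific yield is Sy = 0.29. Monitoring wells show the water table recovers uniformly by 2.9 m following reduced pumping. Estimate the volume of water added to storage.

ΔV ≈ 2.94 × 10^6 m³

A = 3.5 km² = 3.5 × 10^6 m²
ΔV = Sy × A × Δh = 0.29 × 3.5 × 10^6 m² × 2.9 m = 2.943 × 10^6 m³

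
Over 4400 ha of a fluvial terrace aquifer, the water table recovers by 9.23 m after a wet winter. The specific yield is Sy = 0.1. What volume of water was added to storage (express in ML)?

ΔV ≈ 40600 ML

A = 4400 ha = 4.4 × 10^7 m²
ΔV = Sy × A × Δh = 0.1 × 4.4 × 10^7 m² × 9.23 m = 4.061 × 10^7 m³
ΔV = 4.061 × 10^7 m³ = 40610 ML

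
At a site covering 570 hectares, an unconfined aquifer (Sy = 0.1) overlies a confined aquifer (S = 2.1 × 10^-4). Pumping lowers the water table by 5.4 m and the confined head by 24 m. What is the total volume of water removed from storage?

A = 570 hectares = 5.7 × 10^6 m²
Unconfined: ΔV_u = Sy × A × Δh_u = 0.1 × 5.7 × 10^6 × 5.4 = 3.078 × 10^6 m³
Confined: ΔV_c = S × A × Δh_c = 2.1 × 10^-4 × 5.7 × 10^6 × 24 = 28730 m³
Total ΔV = 3.078 × 10^6 + 28730 = 3.107 × 10^6 m³

ΔV ≈ 3.11 × 10^6 m³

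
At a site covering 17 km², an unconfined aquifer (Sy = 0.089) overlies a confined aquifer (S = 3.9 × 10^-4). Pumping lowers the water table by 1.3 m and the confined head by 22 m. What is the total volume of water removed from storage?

A = 17 km² = 1.7 × 10^7 m²
Unconfined: ΔV_u = Sy × A × Δh_u = 0.089 × 1.7 × 10^7 × 1.3 = 1.967 × 10^6 m³
Confined: ΔV_c = S × A × Δh_c = 3.9 × 10^-4 × 1.7 × 10^7 × 22 = 1.459 × 10^5 m³
Total ΔV = 1.967 × 10^6 + 1.459 × 10^5 = 2.113 × 10^6 m³

ΔV ≈ 2.11 × 10^6 m³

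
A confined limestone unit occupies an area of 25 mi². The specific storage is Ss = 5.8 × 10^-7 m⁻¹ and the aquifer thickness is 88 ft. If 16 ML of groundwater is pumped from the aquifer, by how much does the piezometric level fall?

Δh ≈ 15.9 m

b = 88 ft = 26.82 m
S = Ss × b = 5.8 × 10^-7 m⁻¹ × 26.82 m = 1.556 × 10^-5
A = 25 mi² = 6.475 × 10^7 m²
ΔV = 16 ML = 16000 m³
Δh = ΔV / (S × A) = 16000 m³ / (1.556 × 10^-5 × 6.475 × 10^7 m²) = 15.88 m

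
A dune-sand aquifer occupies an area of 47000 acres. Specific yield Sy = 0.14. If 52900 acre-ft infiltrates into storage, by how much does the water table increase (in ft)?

A = 47000 acres = 1.902 × 10^8 m²
ΔV = 52900 acre-ft = 6.525 × 10^7 m³
Δh = ΔV / (Sy × A) = 6.525 × 10^7 m³ / (0.14 × 1.902 × 10^8 m²) = 2.45 m
Δh = 2.45 m = 8.04 ft

Δh ≈ 8.04 ft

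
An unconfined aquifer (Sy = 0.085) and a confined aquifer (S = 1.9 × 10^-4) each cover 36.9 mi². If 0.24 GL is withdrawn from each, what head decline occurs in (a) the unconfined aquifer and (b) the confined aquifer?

A = 36.9 mi² = 9.557 × 10^7 m²
ΔV = 0.24 GL = 2.4 × 10^5 m³
Unconfined: Δh_u = ΔV/(Sy·A) = 2.4 × 10^5/(0.085 × 9.557 × 10^7) = 0.02954 m
Confined: Δh_c = ΔV/(S·A) = 2.4 × 10^5/(1.9 × 10^-4 × 9.557 × 10^7) = 13.22 m

Δh_u ≈ 0.0295 m; Δh_c ≈ 13.2 m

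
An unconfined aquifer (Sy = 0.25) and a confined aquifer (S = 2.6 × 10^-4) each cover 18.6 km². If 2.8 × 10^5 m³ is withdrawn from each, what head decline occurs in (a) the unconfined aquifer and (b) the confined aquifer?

A = 18.6 km² = 1.86 × 10^7 m²
Unconfined: Δh_u = ΔV/(Sy·A) = 2.8 × 10^5/(0.25 × 1.86 × 10^7) = 0.06022 m
Confined: Δh_c = ΔV/(S·A) = 2.8 × 10^5/(2.6 × 10^-4 × 1.86 × 10^7) = 57.9 m

Δh_u ≈ 0.0602 m; Δh_c ≈ 57.9 m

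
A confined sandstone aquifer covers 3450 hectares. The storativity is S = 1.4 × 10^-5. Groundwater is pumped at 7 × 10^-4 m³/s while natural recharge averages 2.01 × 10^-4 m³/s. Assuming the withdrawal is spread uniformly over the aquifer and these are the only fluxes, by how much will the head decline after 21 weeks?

Δh ≈ 13.1 m

A = 3450 hectares = 3.45 × 10^7 m²
Net abstraction = 7 × 10^-4 − 2.01 × 10^-4 = 4.99 × 10^-4 m³/s
Q_net = 4.99 × 10^-4 m³/s = 43.11 m³/d
t = 21 weeks = 147 d
ΔV = Q × t = 43.11 m³/d × 147 d = 6338 m³
Δh = ΔV / (S × A) = 6338 / (1.4 × 10^-5 × 3.45 × 10^7) = 13.12 m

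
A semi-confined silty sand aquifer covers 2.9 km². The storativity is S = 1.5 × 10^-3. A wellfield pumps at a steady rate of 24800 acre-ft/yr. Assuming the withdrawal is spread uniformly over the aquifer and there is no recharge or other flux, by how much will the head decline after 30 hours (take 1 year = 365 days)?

A = 2.9 km² = 2.9 × 10^6 m²
Q = 24800 acre-ft/yr = 83810 m³/d
t = 30 hours = 1.25 d
ΔV = Q × t = 83810 m³/d × 1.25 d = 1.048 × 10^5 m³
Δh = ΔV / (S × A) = 1.048 × 10^5 / (0.0015 × 2.9 × 10^6) = 24.08 m

Δh ≈ 24.1 m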